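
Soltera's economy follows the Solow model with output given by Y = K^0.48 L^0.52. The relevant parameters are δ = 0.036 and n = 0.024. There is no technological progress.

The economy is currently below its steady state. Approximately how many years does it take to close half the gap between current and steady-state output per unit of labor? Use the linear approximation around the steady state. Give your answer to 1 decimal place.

half-life ≈ 22.2 years

Near the steady state the convergence rate is λ = (1 − α)(n + δ).
λ = (1 − 0.48) × 0.060 = 0.52 × 0.060 = 0.0312
Half-life = ln 2 / λ = 0.6931 / 0.0312 ≈ 22.21 years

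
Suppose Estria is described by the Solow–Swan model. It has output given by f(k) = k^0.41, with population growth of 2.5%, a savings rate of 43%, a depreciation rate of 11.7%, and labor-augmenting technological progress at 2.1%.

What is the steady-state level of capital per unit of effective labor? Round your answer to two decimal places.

k* ≈ 5.18

At the steady state, Δk = 0, so s·k^α = (n + g + δ)·k.
Rearranging, k^(1−α) = s / (n + g + δ).
k^0.59 = 0.43 / (0.025 + 0.021 + 0.117) = 0.43 / 0.163 = 2.6380
k* = 2.6380^(1/0.59) ≈ 5.1764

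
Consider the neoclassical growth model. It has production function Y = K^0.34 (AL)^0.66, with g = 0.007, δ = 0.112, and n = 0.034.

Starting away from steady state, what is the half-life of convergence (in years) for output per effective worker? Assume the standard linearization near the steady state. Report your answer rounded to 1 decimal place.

Near the steady state the convergence rate is λ = (1 − α)(n + g + δ).
λ = (1 − 0.34) × 0.153 = 0.66 × 0.153 = 0.10098
Half-life = ln 2 / λ = 0.6931 / 0.10098 ≈ 6.86 years

about 6.9 years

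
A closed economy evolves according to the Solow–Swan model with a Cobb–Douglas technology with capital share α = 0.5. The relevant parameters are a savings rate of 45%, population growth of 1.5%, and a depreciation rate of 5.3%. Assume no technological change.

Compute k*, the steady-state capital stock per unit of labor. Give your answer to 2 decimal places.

k* = 43.79

At the steady state, Δk = 0, so s·k^α = (n + δ)·k.
Dividing both sides by k: k^(1−α) = s / (n + δ).
k^0.5 = 0.45 / (0.015 + 0.053) = 0.45 / 0.068 = 6.6176
k* = 6.6176^(1/0.5) ≈ 43.7926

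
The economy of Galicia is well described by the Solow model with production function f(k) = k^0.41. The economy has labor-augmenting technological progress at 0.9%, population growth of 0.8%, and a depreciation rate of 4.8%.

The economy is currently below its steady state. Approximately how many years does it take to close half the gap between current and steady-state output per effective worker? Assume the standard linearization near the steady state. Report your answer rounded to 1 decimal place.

half-life ≈ 18.1 years

Near the steady state the convergence rate is λ = (1 − α)(n + g + δ).
λ = (1 − 0.41) × 0.065 = 0.59 × 0.065 = 0.03835
Half-life = ln 2 / λ = 0.6931 / 0.03835 ≈ 18.07 years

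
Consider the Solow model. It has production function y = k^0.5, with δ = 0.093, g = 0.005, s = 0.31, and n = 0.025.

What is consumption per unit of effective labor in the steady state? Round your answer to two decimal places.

c* ≈ 1.74

Steady state requires s·f(k) = (n + g + δ)·k, i.e. s·k^α = (n + g + δ)·k.
Dividing both sides by k: k^(1−α) = s / (n + g + δ).
k^0.5 = 0.31 / (0.025 + 0.005 + 0.093) = 0.31 / 0.123 = 2.5203
k* = 2.5203^(1/0.5) ≈ 6.3519
y* = (k*)^α = 6.3519^0.5 ≈ 2.5203
c* = (1 − s)·y* = (1 − 0.31) × 2.5203 ≈ 1.7390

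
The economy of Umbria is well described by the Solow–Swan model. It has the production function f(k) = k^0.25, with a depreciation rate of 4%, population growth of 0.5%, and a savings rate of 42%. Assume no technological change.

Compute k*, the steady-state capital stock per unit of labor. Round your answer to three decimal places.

k* = 19.651

At the steady state, Δk = 0, so s·k^α = (n + δ)·k.
Rearranging, k^(1−α) = s / (n + δ).
k^0.75 = 0.42 / (0.005 + 0.040) = 0.42 / 0.045 = 9.3333
k* = 9.3333^(1/0.75) ≈ 19.6508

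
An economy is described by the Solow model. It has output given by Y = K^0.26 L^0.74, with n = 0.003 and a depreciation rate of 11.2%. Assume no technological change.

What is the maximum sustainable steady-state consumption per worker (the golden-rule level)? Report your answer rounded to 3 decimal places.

c_gold ≈ 0.986

At the golden rule, f'(k) = n + δ, so α·k^(α−1) = n + δ and k_gold = (α/(n + δ))^(1/(1−α)).
k_gold = (0.26/0.115)^(1/0.74) = 2.2609^1.3514 ≈ 3.0115
c_gold = f(k_gold) − (n + δ)·k_gold = 1.3319 − 0.115×3.0115 ≈ 0.9856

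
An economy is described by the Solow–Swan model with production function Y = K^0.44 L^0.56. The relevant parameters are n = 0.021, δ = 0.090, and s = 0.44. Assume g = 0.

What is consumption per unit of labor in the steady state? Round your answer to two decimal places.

c* = 1.65

Steady state requires s·f(k) = (n + δ)·k, i.e. s·k^α = (n + δ)·k.
Rearranging, k^(1−α) = s / (n + δ).
k^0.56 = 0.44 / (0.021 + 0.090) = 0.44 / 0.111 = 3.9640
k* = 3.9640^(1/0.56) ≈ 11.6976
y* = (k*)^α = 11.6976^0.44 ≈ 2.9510
c* = (1 − s)·y* = (1 − 0.44) × 2.9510 ≈ 1.6526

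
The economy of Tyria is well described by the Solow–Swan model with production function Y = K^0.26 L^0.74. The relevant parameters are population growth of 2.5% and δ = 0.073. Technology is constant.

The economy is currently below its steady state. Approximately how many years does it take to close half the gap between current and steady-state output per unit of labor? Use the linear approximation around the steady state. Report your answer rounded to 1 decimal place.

half-life ≈ 9.6 years

Near the steady state the convergence rate is λ = (1 − α)(n + δ).
λ = (1 − 0.26) × 0.098 = 0.74 × 0.098 = 0.07252
Half-life = ln 2 / λ = 0.6931 / 0.07252 ≈ 9.56 years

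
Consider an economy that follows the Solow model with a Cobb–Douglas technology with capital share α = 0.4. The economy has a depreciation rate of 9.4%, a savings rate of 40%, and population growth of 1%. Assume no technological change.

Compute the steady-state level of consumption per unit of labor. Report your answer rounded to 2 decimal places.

Steady state requires s·f(k) = (n + δ)·k, i.e. s·k^α = (n + δ)·k.
Rearranging, k^(1−α) = s / (n + δ).
k^0.6 = 0.40 / (0.010 + 0.094) = 0.40 / 0.104 = 3.8462
k* = 3.8462^(1/0.6) ≈ 9.4418
y* = (k*)^α = 9.4418^0.4 ≈ 2.4548
c* = (1 − s)·y* = (1 − 0.40) × 2.4548 ≈ 1.4729

c* ≈ 1.47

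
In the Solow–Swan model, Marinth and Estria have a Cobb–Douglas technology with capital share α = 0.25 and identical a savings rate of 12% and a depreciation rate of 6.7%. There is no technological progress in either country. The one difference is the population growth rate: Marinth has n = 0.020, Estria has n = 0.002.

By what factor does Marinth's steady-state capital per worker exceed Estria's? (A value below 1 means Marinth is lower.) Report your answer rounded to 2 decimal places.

Steady-state k* = [s/(n + δ)]^(1/(1−α)), so the ratio is [ (s_M/(n + δ)_M) / (s_E/(n + δ)_E) ]^1.3333.
s_M/(n + δ)_M = 0.12/0.087 = 1.3793; s_E/(n + δ)_E = 0.12/0.069 = 1.7391.
Ratio = (1.3793/1.7391)^1.3333 = 0.7931^1.3333 ≈ 0.7341

ratio ≈ 0.73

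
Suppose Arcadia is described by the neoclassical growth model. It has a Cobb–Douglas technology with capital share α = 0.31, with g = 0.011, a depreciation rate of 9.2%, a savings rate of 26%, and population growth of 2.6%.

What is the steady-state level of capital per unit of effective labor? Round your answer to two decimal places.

In steady state, investment equals break-even investment: s·k^α = (n + g + δ)·k.
Rearranging, k^(1−α) = s / (n + g + δ).
k^0.69 = 0.26 / (0.026 + 0.011 + 0.092) = 0.26 / 0.129 = 2.0155
k* = 2.0155^(1/0.69) ≈ 2.7614

k* = 2.76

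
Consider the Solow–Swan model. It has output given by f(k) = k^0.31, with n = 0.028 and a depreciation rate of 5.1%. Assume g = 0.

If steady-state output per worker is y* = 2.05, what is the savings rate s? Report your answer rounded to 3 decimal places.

s ≈ 0.390

In steady state, investment equals break-even investment: s·k^α = (n + δ)·k.
Since y* = [s/(n + δ)]^(α/(1−α)), we have s/(n + δ) = (y*)^((1−α)/α) = 2.05^2.2258 = 4.9420.
Therefore s = 4.9420 × (n + δ) = 4.9420 × 0.079 = 0.3904.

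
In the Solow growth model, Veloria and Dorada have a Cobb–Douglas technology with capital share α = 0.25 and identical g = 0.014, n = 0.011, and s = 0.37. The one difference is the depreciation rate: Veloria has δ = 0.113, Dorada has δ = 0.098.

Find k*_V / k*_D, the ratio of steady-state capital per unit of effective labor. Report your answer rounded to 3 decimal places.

Steady-state k* = [s/(n + g + δ)]^(1/(1−α)), so the ratio is [ (s_V/(n + g + δ)_V) / (s_D/(n + g + δ)_D) ]^1.3333.
s_V/(n + g + δ)_V = 0.37/0.138 = 2.6812; s_D/(n + g + δ)_D = 0.37/0.123 = 3.0081.
Ratio = (2.6812/3.0081)^1.3333 = 0.8913^1.3333 ≈ 0.8578

k*_V / k*_D ≈ 0.858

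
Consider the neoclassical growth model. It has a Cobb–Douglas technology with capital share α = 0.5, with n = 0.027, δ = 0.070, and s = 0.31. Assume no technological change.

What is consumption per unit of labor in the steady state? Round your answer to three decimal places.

In steady state, investment equals break-even investment: s·k^α = (n + δ)·k.
Rearranging, k^(1−α) = s / (n + δ).
k^0.5 = 0.31 / (0.027 + 0.070) = 0.31 / 0.097 = 3.1959
k* = 3.1959^(1/0.5) ≈ 10.2138
y* = (k*)^α = 10.2138^0.5 ≈ 3.1959
c* = (1 − s)·y* = (1 − 0.31) × 3.1959 ≈ 2.2052

c* = 2.205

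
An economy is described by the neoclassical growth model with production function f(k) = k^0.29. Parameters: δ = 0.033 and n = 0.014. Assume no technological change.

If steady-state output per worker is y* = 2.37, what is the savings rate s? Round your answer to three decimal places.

s ≈ 0.389

In steady state, investment equals break-even investment: s·k^α = (n + δ)·k.
Since y* = [s/(n + δ)]^(α/(1−α)), we have s/(n + δ) = (y*)^((1−α)/α) = 2.37^2.4483 = 8.2698.
Therefore s = 8.2698 × (n + δ) = 8.2698 × 0.047 = 0.3887.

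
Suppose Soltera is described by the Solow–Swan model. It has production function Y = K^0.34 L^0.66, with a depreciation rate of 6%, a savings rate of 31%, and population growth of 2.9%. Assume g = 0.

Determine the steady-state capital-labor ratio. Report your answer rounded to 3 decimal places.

k* = 6.625

In steady state, investment equals break-even investment: s·k^α = (n + δ)·k.
Dividing both sides by k: k^(1−α) = s / (n + δ).
k^0.66 = 0.31 / (0.029 + 0.060) = 0.31 / 0.089 = 3.4831
k* = 3.4831^(1/0.66) ≈ 6.6246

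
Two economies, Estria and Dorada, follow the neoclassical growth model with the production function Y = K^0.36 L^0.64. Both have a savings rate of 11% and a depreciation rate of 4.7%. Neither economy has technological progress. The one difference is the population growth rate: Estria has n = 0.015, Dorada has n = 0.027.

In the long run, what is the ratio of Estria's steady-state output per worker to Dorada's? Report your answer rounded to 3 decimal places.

Steady-state y* = [s/(n + δ)]^(α/(1−α)), so the ratio is [ (s_E/(n + δ)_E) / (s_D/(n + δ)_D) ]^0.5625.
s_E/(n + δ)_E = 0.11/0.062 = 1.7742; s_D/(n + δ)_D = 0.11/0.074 = 1.4865.
Ratio = (1.7742/1.4865)^0.5625 = 1.1935^0.5625 ≈ 1.1046

y*_E / y*_D ≈ 1.105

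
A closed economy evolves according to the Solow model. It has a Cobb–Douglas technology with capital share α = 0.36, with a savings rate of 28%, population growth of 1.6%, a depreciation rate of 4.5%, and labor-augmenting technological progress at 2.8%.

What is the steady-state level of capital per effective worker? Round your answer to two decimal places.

k* ≈ 5.99

Steady state requires s·f(k) = (n + g + δ)·k, i.e. s·k^α = (n + g + δ)·k.
Dividing both sides by k: k^(1−α) = s / (n + g + δ).
k^0.64 = 0.28 / (0.016 + 0.028 + 0.045) = 0.28 / 0.089 = 3.1461
k* = 3.1461^(1/0.64) ≈ 5.9947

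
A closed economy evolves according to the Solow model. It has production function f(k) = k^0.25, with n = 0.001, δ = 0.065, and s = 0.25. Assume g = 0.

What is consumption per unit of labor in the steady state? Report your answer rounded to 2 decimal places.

Steady state requires s·f(k) = (n + δ)·k, i.e. s·k^α = (n + δ)·k.
Rearranging, k^(1−α) = s / (n + δ).
k^0.75 = 0.25 / (0.001 + 0.065) = 0.25 / 0.066 = 3.7879
k* = 3.7879^(1/0.75) ≈ 5.9047
y* = (k*)^α = 5.9047^0.25 ≈ 1.5588
c* = (1 − s)·y* = (1 − 0.25) × 1.5588 ≈ 1.1691

c* = 1.17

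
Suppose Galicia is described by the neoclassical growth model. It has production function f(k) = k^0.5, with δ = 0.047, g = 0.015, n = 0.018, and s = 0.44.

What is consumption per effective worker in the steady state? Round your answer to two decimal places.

c* ≈ 3.08

At the steady state, Δk = 0, so s·k^α = (n + g + δ)·k.
Rearranging, k^(1−α) = s / (n + g + δ).
k^0.5 = 0.44 / (0.018 + 0.015 + 0.047) = 0.44 / 0.080 = 5.5000
k* = 5.5000^(1/0.5) ≈ 30.2500
y* = (k*)^α = 30.2500^0.5 ≈ 5.5000
c* = (1 − s)·y* = (1 − 0.44) × 5.5000 ≈ 3.0800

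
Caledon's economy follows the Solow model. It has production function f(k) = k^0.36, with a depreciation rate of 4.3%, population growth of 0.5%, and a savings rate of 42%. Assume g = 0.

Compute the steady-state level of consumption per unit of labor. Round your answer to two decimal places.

In steady state, investment equals break-even investment: s·k^α = (n + δ)·k.
Dividing both sides by k: k^(1−α) = s / (n + δ).
k^0.64 = 0.42 / (0.005 + 0.043) = 0.42 / 0.048 = 8.7500
k* = 8.7500^(1/0.64) ≈ 29.6406
y* = (k*)^α = 29.6406^0.36 ≈ 3.3875
c* = (1 − s)·y* = (1 − 0.42) × 3.3875 ≈ 1.9648

c* ≈ 1.96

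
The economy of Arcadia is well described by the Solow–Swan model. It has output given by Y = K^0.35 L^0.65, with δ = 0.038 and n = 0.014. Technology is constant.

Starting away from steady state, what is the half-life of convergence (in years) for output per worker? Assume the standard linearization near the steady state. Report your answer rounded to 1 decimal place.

Near the steady state the convergence rate is λ = (1 − α)(n + δ).
λ = (1 − 0.35) × 0.052 = 0.65 × 0.052 = 0.0338
Half-life = ln 2 / λ = 0.6931 / 0.0338 ≈ 20.51 years

about 20.5 years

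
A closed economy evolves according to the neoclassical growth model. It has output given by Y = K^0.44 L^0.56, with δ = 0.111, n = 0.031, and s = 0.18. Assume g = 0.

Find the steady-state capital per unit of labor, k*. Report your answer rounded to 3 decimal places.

k* ≈ 1.527

Steady state requires s·f(k) = (n + δ)·k, i.e. s·k^α = (n + δ)·k.
Rearranging, k^(1−α) = s / (n + δ).
k^0.56 = 0.18 / (0.031 + 0.111) = 0.18 / 0.142 = 1.2676
k* = 1.2676^(1/0.56) ≈ 1.5272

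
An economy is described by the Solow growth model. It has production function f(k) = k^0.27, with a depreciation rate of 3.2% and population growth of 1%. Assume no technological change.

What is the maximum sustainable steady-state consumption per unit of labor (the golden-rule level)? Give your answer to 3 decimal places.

c_gold ≈ 1.453

At the golden rule, f'(k) = n + δ, so α·k^(α−1) = n + δ and k_gold = (α/(n + δ))^(1/(1−α)).
k_gold = (0.27/0.042)^(1/0.73) = 6.4286^1.3699 ≈ 12.7950
c_gold = f(k_gold) − (n + δ)·k_gold = 1.9902 − 0.042×12.7950 ≈ 1.4528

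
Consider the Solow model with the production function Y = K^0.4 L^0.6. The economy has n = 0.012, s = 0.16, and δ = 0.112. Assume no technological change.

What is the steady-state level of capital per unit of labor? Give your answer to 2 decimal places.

k* ≈ 1.53

In steady state, investment equals break-even investment: s·k^α = (n + δ)·k.
Rearranging, k^(1−α) = s / (n + δ).
k^0.6 = 0.16 / (0.012 + 0.112) = 0.16 / 0.124 = 1.2903
k* = 1.2903^(1/0.6) ≈ 1.5293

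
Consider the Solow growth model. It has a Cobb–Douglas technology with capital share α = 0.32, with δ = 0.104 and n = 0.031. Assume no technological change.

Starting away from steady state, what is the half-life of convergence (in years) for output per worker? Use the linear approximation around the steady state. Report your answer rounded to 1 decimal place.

Near the steady state the convergence rate is λ = (1 − α)(n + δ).
λ = (1 − 0.32) × 0.135 = 0.68 × 0.135 = 0.0918
Half-life = ln 2 / λ = 0.6931 / 0.0918 ≈ 7.55 years

t_½ ≈ 7.6 years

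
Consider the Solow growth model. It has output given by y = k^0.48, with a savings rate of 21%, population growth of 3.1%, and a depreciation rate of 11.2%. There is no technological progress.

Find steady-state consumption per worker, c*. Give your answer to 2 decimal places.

Steady state requires s·f(k) = (n + δ)·k, i.e. s·k^α = (n + δ)·k.
Rearranging, k^(1−α) = s / (n + δ).
k^0.52 = 0.21 / (0.031 + 0.112) = 0.21 / 0.143 = 1.4685
k* = 1.4685^(1/0.52) ≈ 2.0937
y* = (k*)^α = 2.0937^0.48 ≈ 1.4257
c* = (1 − s)·y* = (1 − 0.21) × 1.4257 ≈ 1.1263

c* ≈ 1.13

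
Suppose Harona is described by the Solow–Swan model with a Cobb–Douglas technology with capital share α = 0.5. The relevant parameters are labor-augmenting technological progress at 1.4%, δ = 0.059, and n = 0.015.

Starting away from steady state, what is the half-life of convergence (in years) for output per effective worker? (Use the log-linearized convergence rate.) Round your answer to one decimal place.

t_½ ≈ 15.8 years

Near the steady state the convergence rate is λ = (1 − α)(n + g + δ).
λ = (1 − 0.5) × 0.088 = 0.5 × 0.088 = 0.0440
Half-life = ln 2 / λ = 0.6931 / 0.0440 ≈ 15.75 years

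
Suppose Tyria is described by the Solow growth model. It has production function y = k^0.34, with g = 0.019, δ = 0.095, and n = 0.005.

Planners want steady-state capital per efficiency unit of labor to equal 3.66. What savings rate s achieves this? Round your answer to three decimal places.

In steady state, investment equals break-even investment: s·k^α = (n + g + δ)·k.
So s / (n + g + δ) = (k*)^(1−α) = 3.66^0.66 = 2.3545.
Therefore s = 2.3545 × (n + g + δ) = 2.3545 × 0.119 = 0.2802.

s ≈ 0.280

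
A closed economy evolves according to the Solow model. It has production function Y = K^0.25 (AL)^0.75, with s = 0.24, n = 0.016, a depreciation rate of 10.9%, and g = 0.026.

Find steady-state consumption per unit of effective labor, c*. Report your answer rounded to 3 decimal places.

c* = 0.887

Steady state requires s·f(k) = (n + g + δ)·k, i.e. s·k^α = (n + g + δ)·k.
Dividing both sides by k: k^(1−α) = s / (n + g + δ).
k^0.75 = 0.24 / (0.016 + 0.026 + 0.109) = 0.24 / 0.151 = 1.5894
k* = 1.5894^(1/0.75) ≈ 1.8549
y* = (k*)^α = 1.8549^0.25 ≈ 1.1670
c* = (1 − s)·y* = (1 − 0.24) × 1.1670 ≈ 0.8869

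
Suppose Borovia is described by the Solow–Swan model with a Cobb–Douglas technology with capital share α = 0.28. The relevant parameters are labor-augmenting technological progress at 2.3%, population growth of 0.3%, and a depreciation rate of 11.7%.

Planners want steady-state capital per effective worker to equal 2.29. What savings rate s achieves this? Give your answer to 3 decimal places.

At the steady state, Δk = 0, so s·k^α = (n + g + δ)·k.
So s / (n + g + δ) = (k*)^(1−α) = 2.29^0.72 = 1.8159.
Therefore s = 1.8159 × (n + g + δ) = 1.8159 × 0.143 = 0.2597.

s ≈ 0.260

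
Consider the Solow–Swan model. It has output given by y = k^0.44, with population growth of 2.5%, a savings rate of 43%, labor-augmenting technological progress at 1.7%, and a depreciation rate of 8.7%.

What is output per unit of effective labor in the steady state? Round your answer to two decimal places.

y* ≈ 2.58

At the steady state, Δk = 0, so s·k^α = (n + g + δ)·k.
Rearranging, k^(1−α) = s / (n + g + δ).
k^0.56 = 0.43 / (0.025 + 0.017 + 0.087) = 0.43 / 0.129 = 3.3333
k* = 3.3333^(1/0.56) ≈ 8.5843
y* = (k*)^α = 8.5843^0.44 ≈ 2.5753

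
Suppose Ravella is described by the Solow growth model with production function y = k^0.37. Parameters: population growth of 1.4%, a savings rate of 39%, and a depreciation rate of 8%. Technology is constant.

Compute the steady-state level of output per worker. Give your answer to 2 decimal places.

At the steady state, Δk = 0, so s·k^α = (n + δ)·k.
Dividing both sides by k: k^(1−α) = s / (n + δ).
k^0.63 = 0.39 / (0.014 + 0.080) = 0.39 / 0.094 = 4.1489
k* = 4.1489^(1/0.63) ≈ 9.5685
y* = (k*)^α = 9.5685^0.37 ≈ 2.3063

y* = 2.31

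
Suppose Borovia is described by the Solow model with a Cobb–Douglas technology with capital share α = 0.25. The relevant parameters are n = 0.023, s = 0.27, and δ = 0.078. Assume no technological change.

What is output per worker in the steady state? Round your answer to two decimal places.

y* = 1.39

In steady state, investment equals break-even investment: s·k^α = (n + δ)·k.
Rearranging, k^(1−α) = s / (n + δ).
k^0.75 = 0.27 / (0.023 + 0.078) = 0.27 / 0.101 = 2.6733
k* = 2.6733^(1/0.75) ≈ 3.7102
y* = (k*)^α = 3.7102^0.25 ≈ 1.3879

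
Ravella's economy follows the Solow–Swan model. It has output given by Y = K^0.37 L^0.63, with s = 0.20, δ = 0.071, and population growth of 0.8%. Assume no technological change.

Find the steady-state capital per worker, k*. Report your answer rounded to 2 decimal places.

k* ≈ 4.37

In steady state, investment equals break-even investment: s·k^α = (n + δ)·k.
Rearranging, k^(1−α) = s / (n + δ).
k^0.63 = 0.20 / (0.008 + 0.071) = 0.20 / 0.079 = 2.5316
k* = 2.5316^(1/0.63) ≈ 4.3683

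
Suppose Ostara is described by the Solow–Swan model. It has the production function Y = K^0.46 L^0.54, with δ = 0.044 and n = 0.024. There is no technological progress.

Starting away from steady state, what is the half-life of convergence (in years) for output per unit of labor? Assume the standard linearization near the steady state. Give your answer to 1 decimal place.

Near the steady state the convergence rate is λ = (1 − α)(n + δ).
λ = (1 − 0.46) × 0.068 = 0.54 × 0.068 = 0.03672
Half-life = ln 2 / λ = 0.6931 / 0.03672 ≈ 18.88 years

about 18.9 years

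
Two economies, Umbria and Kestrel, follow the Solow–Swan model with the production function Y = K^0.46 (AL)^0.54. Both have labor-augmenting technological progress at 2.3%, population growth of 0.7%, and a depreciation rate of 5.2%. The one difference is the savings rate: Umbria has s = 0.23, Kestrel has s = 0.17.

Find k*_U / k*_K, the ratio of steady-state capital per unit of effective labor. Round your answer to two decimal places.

Steady-state k* = [s/(n + g + δ)]^(1/(1−α)), so the ratio is [ (s_U/(n + g + δ)_U) / (s_K/(n + g + δ)_K) ]^1.8519.
s_U/(n + g + δ)_U = 0.23/0.082 = 2.8049; s_K/(n + g + δ)_K = 0.17/0.082 = 2.0732.
Ratio = (2.8049/2.0732)^1.8519 = 1.3529^1.8519 ≈ 1.7502

k*_U / k*_K ≈ 1.75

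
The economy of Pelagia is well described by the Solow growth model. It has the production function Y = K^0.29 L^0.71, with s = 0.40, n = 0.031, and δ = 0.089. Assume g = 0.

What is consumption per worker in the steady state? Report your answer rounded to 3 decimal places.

At the steady state, Δk = 0, so s·k^α = (n + δ)·k.
Rearranging, k^(1−α) = s / (n + δ).
k^0.71 = 0.40 / (0.031 + 0.089) = 0.40 / 0.120 = 3.3333
k* = 3.3333^(1/0.71) ≈ 5.4506
y* = (k*)^α = 5.4506^0.29 ≈ 1.6352
c* = (1 − s)·y* = (1 − 0.40) × 1.6352 ≈ 0.9811

c* = 0.981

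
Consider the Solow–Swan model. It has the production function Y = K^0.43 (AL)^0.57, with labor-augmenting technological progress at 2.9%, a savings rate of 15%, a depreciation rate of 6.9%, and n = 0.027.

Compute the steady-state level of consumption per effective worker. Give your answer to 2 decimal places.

Steady state requires s·f(k) = (n + g + δ)·k, i.e. s·k^α = (n + g + δ)·k.
Dividing both sides by k: k^(1−α) = s / (n + g + δ).
k^0.57 = 0.15 / (0.027 + 0.029 + 0.069) = 0.15 / 0.125 = 1.2000
k* = 1.2000^(1/0.57) ≈ 1.3769
y* = (k*)^α = 1.3769^0.43 ≈ 1.1474
c* = (1 − s)·y* = (1 − 0.15) × 1.1474 ≈ 0.9753

c* = 0.98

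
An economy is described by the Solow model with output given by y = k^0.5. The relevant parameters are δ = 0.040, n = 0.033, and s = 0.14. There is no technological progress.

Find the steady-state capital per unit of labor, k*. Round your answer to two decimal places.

k* ≈ 3.68

At the steady state, Δk = 0, so s·k^α = (n + δ)·k.
Rearranging, k^(1−α) = s / (n + δ).
k^0.5 = 0.14 / (0.033 + 0.040) = 0.14 / 0.073 = 1.9178
k* = 1.9178^(1/0.5) ≈ 3.6780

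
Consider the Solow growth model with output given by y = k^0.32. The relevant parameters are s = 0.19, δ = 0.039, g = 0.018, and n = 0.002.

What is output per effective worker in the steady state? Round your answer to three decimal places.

At the steady state, Δk = 0, so s·k^α = (n + g + δ)·k.
Rearranging, k^(1−α) = s / (n + g + δ).
k^0.68 = 0.19 / (0.002 + 0.018 + 0.039) = 0.19 / 0.059 = 3.2203
k* = 3.2203^(1/0.68) ≈ 5.5835
y* = (k*)^α = 5.5835^0.32 ≈ 1.7338

y* ≈ 1.734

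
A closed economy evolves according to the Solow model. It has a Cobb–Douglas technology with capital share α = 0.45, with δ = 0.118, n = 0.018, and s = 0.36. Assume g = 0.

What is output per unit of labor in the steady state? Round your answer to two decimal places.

At the steady state, Δk = 0, so s·k^α = (n + δ)·k.
Dividing both sides by k: k^(1−α) = s / (n + δ).
k^0.55 = 0.36 / (0.018 + 0.118) = 0.36 / 0.136 = 2.6471
k* = 2.6471^(1/0.55) ≈ 5.8705
y* = (k*)^α = 5.8705^0.45 ≈ 2.2177

y* = 2.22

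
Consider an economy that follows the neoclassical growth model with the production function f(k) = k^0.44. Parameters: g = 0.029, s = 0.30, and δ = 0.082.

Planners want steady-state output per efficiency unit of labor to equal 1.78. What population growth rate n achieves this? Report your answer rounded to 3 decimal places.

At the steady state, Δk = 0, so s·k^α = (n + g + δ)·k.
Since y* = [s/(n + g + δ)]^(α/(1−α)), we have s/(n + g + δ) = (y*)^((1−α)/α) = 1.78^1.2727 = 2.0831.
Therefore n + g + δ = s / 2.0831 = 0.30 / 2.0831 = 0.1440, so n = 0.1440 − 0.111 = 0.0330.

n ≈ 0.033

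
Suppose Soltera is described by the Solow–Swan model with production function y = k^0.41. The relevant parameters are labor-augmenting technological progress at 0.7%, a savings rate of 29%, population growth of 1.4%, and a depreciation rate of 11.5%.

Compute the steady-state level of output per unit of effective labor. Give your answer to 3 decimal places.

At the steady state, Δk = 0, so s·k^α = (n + g + δ)·k.
Rearranging, k^(1−α) = s / (n + g + δ).
k^0.59 = 0.29 / (0.014 + 0.007 + 0.115) = 0.29 / 0.136 = 2.1324
k* = 2.1324^(1/0.59) ≈ 3.6091
y* = (k*)^α = 3.6091^0.41 ≈ 1.6925

y* = 1.693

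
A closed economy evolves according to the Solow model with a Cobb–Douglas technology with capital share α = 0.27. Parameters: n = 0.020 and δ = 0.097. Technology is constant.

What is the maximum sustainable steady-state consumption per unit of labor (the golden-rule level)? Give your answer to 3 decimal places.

c_gold ≈ 0.995

At the golden rule, f'(k) = n + δ, so α·k^(α−1) = n + δ and k_gold = (α/(n + δ))^(1/(1−α)).
k_gold = (0.27/0.117)^(1/0.73) = 2.3077^1.3699 ≈ 3.1443
c_gold = f(k_gold) − (n + δ)·k_gold = 1.3625 − 0.117×3.1443 ≈ 0.9946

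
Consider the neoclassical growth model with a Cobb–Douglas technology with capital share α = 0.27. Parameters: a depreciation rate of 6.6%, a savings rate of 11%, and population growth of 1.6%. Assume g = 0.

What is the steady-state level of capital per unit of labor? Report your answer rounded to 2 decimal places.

At the steady state, Δk = 0, so s·k^α = (n + δ)·k.
Dividing both sides by k: k^(1−α) = s / (n + δ).
k^0.73 = 0.11 / (0.016 + 0.066) = 0.11 / 0.082 = 1.3415
k* = 1.3415^(1/0.73) ≈ 1.4955

k* = 1.50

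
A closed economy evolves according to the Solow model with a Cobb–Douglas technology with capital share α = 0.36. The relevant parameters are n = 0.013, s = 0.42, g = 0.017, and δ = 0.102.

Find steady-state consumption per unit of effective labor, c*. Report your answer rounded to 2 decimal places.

c* ≈ 1.11

Steady state requires s·f(k) = (n + g + δ)·k, i.e. s·k^α = (n + g + δ)·k.
Dividing both sides by k: k^(1−α) = s / (n + g + δ).
k^0.64 = 0.42 / (0.013 + 0.017 + 0.102) = 0.42 / 0.132 = 3.1818
k* = 3.1818^(1/0.64) ≈ 6.1014
y* = (k*)^α = 6.1014^0.36 ≈ 1.9176
c* = (1 − s)·y* = (1 − 0.42) × 1.9176 ≈ 1.1122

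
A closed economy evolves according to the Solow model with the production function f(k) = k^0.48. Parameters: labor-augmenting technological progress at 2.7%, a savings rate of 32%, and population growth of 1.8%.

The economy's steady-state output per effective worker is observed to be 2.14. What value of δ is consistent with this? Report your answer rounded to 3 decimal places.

δ ≈ 0.095

In steady state, investment equals break-even investment: s·k^α = (n + g + δ)·k.
Since y* = [s/(n + g + δ)]^(α/(1−α)), we have s/(n + g + δ) = (y*)^((1−α)/α) = 2.14^1.0833 = 2.2800.
Therefore n + g + δ = s / 2.2800 = 0.32 / 2.2800 = 0.1404, so δ = 0.1404 − 0.045 = 0.0954.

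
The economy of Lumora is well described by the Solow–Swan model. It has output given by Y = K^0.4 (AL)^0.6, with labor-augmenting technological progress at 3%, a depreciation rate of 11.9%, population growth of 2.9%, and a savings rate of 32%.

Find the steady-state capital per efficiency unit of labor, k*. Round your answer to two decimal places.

k* = 2.66

In steady state, investment equals break-even investment: s·k^α = (n + g + δ)·k.
Rearranging, k^(1−α) = s / (n + g + δ).
k^0.6 = 0.32 / (0.029 + 0.030 + 0.119) = 0.32 / 0.178 = 1.7978
k* = 1.7978^(1/0.6) ≈ 2.6581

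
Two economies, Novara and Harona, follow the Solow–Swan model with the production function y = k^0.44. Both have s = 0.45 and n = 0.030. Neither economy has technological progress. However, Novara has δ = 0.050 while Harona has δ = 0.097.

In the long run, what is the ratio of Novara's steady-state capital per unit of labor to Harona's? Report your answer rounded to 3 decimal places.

ratio ≈ 2.283

Steady-state k* = [s/(n + δ)]^(1/(1−α)), so the ratio is [ (s_N/(n + δ)_N) / (s_H/(n + δ)_H) ]^1.7857.
s_N/(n + δ)_N = 0.45/0.080 = 5.6250; s_H/(n + δ)_H = 0.45/0.127 = 3.5433.
Ratio = (5.6250/3.5433)^1.7857 = 1.5875^1.7857 ≈ 2.2825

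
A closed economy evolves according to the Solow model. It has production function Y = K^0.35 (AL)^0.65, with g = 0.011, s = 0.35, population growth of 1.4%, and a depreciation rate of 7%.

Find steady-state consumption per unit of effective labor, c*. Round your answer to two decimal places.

c* ≈ 1.31

Steady state requires s·f(k) = (n + g + δ)·k, i.e. s·k^α = (n + g + δ)·k.
Rearranging, k^(1−α) = s / (n + g + δ).
k^0.65 = 0.35 / (0.014 + 0.011 + 0.070) = 0.35 / 0.095 = 3.6842
k* = 3.6842^(1/0.65) ≈ 7.4353
y* = (k*)^α = 7.4353^0.35 ≈ 2.0182
c* = (1 − s)·y* = (1 − 0.35) × 2.0182 ≈ 1.3118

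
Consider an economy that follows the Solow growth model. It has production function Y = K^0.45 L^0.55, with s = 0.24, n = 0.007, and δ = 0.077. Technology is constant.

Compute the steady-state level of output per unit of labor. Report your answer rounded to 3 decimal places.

Steady state requires s·f(k) = (n + δ)·k, i.e. s·k^α = (n + δ)·k.
Rearranging, k^(1−α) = s / (n + δ).
k^0.55 = 0.24 / (0.007 + 0.077) = 0.24 / 0.084 = 2.8571
k* = 2.8571^(1/0.55) ≈ 6.7446
y* = (k*)^α = 6.7446^0.45 ≈ 2.3606

y* = 2.361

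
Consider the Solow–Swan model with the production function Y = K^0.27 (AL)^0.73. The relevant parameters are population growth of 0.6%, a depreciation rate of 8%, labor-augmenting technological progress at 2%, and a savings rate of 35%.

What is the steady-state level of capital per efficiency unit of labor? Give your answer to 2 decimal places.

k* ≈ 5.14

At the steady state, Δk = 0, so s·k^α = (n + g + δ)·k.
Dividing both sides by k: k^(1−α) = s / (n + g + δ).
k^0.73 = 0.35 / (0.006 + 0.020 + 0.080) = 0.35 / 0.106 = 3.3019
k* = 3.3019^(1/0.73) ≈ 5.1361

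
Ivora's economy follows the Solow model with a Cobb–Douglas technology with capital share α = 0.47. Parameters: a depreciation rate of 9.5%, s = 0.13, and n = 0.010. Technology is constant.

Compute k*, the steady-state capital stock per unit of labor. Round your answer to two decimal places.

In steady state, investment equals break-even investment: s·k^α = (n + δ)·k.
Rearranging, k^(1−α) = s / (n + δ).
k^0.53 = 0.13 / (0.010 + 0.095) = 0.13 / 0.105 = 1.2381
k* = 1.2381^(1/0.53) ≈ 1.4963

k* ≈ 1.50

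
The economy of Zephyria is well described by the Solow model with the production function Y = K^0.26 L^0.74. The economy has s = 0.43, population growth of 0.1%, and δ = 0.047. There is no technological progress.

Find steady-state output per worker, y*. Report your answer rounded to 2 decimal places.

y* ≈ 2.16

At the steady state, Δk = 0, so s·k^α = (n + δ)·k.
Dividing both sides by k: k^(1−α) = s / (n + δ).
k^0.74 = 0.43 / (0.001 + 0.047) = 0.43 / 0.048 = 8.9583
k* = 8.9583^(1/0.74) ≈ 19.3549
y* = (k*)^α = 19.3549^0.26 ≈ 2.1606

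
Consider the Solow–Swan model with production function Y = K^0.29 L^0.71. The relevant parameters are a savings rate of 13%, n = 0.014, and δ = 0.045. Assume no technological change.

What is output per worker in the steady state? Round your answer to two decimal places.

Steady state requires s·f(k) = (n + δ)·k, i.e. s·k^α = (n + δ)·k.
Dividing both sides by k: k^(1−α) = s / (n + δ).
k^0.71 = 0.13 / (0.014 + 0.045) = 0.13 / 0.059 = 2.2034
k* = 2.2034^(1/0.71) ≈ 3.0425
y* = (k*)^α = 3.0425^0.29 ≈ 1.3808

y* = 1.38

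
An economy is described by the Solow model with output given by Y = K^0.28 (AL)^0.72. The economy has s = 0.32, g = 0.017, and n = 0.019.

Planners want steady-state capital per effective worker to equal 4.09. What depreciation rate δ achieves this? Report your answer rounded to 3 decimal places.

δ ≈ 0.080

At the steady state, Δk = 0, so s·k^α = (n + g + δ)·k.
So s / (n + g + δ) = (k*)^(1−α) = 4.09^0.72 = 2.7570.
Therefore n + g + δ = s / 2.7570 = 0.32 / 2.7570 = 0.1161, so δ = 0.1161 − 0.036 = 0.0801.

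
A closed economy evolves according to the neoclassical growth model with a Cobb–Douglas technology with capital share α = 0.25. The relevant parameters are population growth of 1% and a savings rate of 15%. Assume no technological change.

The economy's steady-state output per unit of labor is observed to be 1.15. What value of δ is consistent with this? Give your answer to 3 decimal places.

In steady state, investment equals break-even investment: s·k^α = (n + δ)·k.
Since y* = [s/(n + δ)]^(α/(1−α)), we have s/(n + δ) = (y*)^((1−α)/α) = 1.15^3 = 1.5209.
Therefore n + δ = s / 1.5209 = 0.15 / 1.5209 = 0.0986, so δ = 0.0986 − 0.010 = 0.0886.

δ ≈ 0.089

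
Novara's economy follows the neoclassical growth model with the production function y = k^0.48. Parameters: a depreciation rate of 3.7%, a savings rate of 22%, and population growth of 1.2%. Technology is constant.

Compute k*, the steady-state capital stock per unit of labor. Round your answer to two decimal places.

In steady state, investment equals break-even investment: s·k^α = (n + δ)·k.
Rearranging, k^(1−α) = s / (n + δ).
k^0.52 = 0.22 / (0.012 + 0.037) = 0.22 / 0.049 = 4.4898
k* = 4.4898^(1/0.52) ≈ 17.9590

k* = 17.96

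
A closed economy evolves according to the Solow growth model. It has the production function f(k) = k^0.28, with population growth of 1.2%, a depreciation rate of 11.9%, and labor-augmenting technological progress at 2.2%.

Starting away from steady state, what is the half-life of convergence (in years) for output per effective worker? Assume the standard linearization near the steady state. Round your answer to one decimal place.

about 6.3 years

Near the steady state the convergence rate is λ = (1 − α)(n + g + δ).
λ = (1 − 0.28) × 0.153 = 0.72 × 0.153 = 0.11016
Half-life = ln 2 / λ = 0.6931 / 0.11016 ≈ 6.29 years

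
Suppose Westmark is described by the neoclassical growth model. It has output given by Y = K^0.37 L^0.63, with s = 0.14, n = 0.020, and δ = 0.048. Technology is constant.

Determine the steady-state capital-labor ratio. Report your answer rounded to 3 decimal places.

Steady state requires s·f(k) = (n + δ)·k, i.e. s·k^α = (n + δ)·k.
Dividing both sides by k: k^(1−α) = s / (n + δ).
k^0.63 = 0.14 / (0.020 + 0.048) = 0.14 / 0.068 = 2.0588
k* = 2.0588^(1/0.63) ≈ 3.1463

k* = 3.146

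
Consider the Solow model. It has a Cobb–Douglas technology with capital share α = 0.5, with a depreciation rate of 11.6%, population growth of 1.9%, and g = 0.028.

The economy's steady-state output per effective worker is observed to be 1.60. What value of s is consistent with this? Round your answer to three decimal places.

s ≈ 0.261

At the steady state, Δk = 0, so s·k^α = (n + g + δ)·k.
Since y* = [s/(n + g + δ)]^(α/(1−α)), we have s/(n + g + δ) = (y*)^((1−α)/α) = 1.60^1 = 1.6000.
Therefore s = 1.6000 × (n + g + δ) = 1.6000 × 0.163 = 0.2608.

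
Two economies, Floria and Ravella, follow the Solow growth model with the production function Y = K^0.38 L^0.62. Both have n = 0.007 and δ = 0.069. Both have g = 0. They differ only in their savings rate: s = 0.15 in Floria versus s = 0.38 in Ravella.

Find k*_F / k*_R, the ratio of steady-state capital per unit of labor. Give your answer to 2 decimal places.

Steady-state k* = [s/(n + δ)]^(1/(1−α)), so the ratio is [ (s_F/(n + δ)_F) / (s_R/(n + δ)_R) ]^1.6129.
s_F/(n + δ)_F = 0.15/0.076 = 1.9737; s_R/(n + δ)_R = 0.38/0.076 = 5.0000.
Ratio = (1.9737/5.0000)^1.6129 = 0.3947^1.6129 ≈ 0.2233

k*_F / k*_R ≈ 0.22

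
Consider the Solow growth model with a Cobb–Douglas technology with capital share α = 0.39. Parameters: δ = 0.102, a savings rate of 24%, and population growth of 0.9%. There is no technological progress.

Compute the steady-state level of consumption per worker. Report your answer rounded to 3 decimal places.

c* = 1.244

Steady state requires s·f(k) = (n + δ)·k, i.e. s·k^α = (n + δ)·k.
Dividing both sides by k: k^(1−α) = s / (n + δ).
k^0.61 = 0.24 / (0.009 + 0.102) = 0.24 / 0.111 = 2.1622
k* = 2.1622^(1/0.61) ≈ 3.5401
y* = (k*)^α = 3.5401^0.39 ≈ 1.6373
c* = (1 − s)·y* = (1 − 0.24) × 1.6373 ≈ 1.2443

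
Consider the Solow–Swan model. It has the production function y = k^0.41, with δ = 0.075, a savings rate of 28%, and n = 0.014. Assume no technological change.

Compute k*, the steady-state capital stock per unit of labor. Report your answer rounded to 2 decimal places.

In steady state, investment equals break-even investment: s·k^α = (n + δ)·k.
Rearranging, k^(1−α) = s / (n + δ).
k^0.59 = 0.28 / (0.014 + 0.075) = 0.28 / 0.089 = 3.1461
k* = 3.1461^(1/0.59) ≈ 6.9772

k* ≈ 6.98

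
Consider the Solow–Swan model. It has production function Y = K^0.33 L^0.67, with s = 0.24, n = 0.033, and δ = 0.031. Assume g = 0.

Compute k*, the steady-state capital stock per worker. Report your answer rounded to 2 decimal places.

In steady state, investment equals break-even investment: s·k^α = (n + δ)·k.
Rearranging, k^(1−α) = s / (n + δ).
k^0.67 = 0.24 / (0.033 + 0.031) = 0.24 / 0.064 = 3.7500
k* = 3.7500^(1/0.67) ≈ 7.1906

k* ≈ 7.19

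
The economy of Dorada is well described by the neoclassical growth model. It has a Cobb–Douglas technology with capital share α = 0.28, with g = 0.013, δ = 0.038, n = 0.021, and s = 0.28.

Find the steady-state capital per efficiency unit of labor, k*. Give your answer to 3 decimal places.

In steady state, investment equals break-even investment: s·k^α = (n + g + δ)·k.
Dividing both sides by k: k^(1−α) = s / (n + g + δ).
k^0.72 = 0.28 / (0.021 + 0.013 + 0.038) = 0.28 / 0.072 = 3.8889
k* = 3.8889^(1/0.72) ≈ 6.5948

k* ≈ 6.595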